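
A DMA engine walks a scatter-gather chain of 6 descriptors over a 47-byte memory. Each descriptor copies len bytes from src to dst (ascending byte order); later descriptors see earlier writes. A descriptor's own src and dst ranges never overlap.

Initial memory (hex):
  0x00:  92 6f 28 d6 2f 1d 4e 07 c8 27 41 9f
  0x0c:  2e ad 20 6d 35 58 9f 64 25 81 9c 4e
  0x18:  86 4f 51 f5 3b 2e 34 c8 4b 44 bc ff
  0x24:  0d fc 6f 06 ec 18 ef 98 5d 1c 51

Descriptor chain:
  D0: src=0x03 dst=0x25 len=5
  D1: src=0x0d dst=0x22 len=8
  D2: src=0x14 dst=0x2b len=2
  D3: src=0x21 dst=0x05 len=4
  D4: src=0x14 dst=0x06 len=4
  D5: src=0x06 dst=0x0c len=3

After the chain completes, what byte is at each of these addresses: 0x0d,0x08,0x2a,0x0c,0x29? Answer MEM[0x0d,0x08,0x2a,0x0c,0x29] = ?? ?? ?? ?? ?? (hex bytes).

MEM[0x0d,0x08,0x2a,0x0c,0x29] = 81 9c ef 25 25

#0 dst[0x25+5] := {0xd6,0x2f,0x1d,0x4e,0x07}
#1 dst[0x22+8] := {0xad,0x20,0x6d,0x35,0x58,0x9f,0x64,0x25}
#2 dst[0x2b+2] := {0x25,0x81}
#3 dst[0x05+4] := {0x44,0xad,0x20,0x6d}
#4 dst[0x06+4] := {0x25,0x81,0x9c,0x4e}
#5 dst[0x0c+3] := {0x25,0x81,0x9c}
query mem[0x0d]=0x81, mem[0x08]=0x9c, mem[0x2a]=0xef, mem[0x0c]=0x25, mem[0x29]=0x25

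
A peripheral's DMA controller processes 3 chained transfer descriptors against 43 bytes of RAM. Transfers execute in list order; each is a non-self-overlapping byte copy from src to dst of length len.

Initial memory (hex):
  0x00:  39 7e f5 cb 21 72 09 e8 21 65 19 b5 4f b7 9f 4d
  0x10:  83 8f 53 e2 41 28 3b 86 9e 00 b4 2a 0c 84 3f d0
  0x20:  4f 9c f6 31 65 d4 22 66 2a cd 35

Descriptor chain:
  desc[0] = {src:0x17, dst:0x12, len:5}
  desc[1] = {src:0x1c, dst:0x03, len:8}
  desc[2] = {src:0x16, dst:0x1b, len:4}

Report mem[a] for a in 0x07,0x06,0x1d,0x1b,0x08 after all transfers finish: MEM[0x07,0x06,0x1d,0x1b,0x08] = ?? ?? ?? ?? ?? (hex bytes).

MEM[0x07,0x06,0x1d,0x1b,0x08] = 4f d0 9e 2a 9c

[0] 0x17->0x12 len=5 : 86 9e 00 b4 2a
[1] 0x1c->0x03 len=8 : 0c 84 3f d0 4f 9c f6 31
[2] 0x16->0x1b len=4 : 2a 86 9e 00
query mem[0x07]=0x4f, mem[0x06]=0xd0, mem[0x1d]=0x9e, mem[0x1b]=0x2a, mem[0x08]=0x9c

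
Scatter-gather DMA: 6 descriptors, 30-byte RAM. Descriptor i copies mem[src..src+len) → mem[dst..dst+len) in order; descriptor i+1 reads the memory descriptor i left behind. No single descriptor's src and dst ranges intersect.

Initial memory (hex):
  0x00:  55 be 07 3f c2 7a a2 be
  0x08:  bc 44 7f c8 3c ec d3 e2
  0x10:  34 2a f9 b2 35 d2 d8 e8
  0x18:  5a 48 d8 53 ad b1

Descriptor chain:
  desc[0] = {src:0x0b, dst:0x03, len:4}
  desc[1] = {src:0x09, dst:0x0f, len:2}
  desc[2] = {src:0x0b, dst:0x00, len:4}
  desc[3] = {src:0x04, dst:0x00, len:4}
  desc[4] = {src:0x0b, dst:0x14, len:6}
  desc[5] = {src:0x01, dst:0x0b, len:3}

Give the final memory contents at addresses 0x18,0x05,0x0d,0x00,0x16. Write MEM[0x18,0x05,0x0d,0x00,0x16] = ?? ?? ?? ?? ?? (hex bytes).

#0 dst[0x03+4] := {0xc8,0x3c,0xec,0xd3}
#1 dst[0x0f+2] := {0x44,0x7f}
#2 dst[0x00+4] := {0xc8,0x3c,0xec,0xd3}
#3 dst[0x00+4] := {0x3c,0xec,0xd3,0xbe}
#4 dst[0x14+6] := {0xc8,0x3c,0xec,0xd3,0x44,0x7f}
#5 dst[0x0b+3] := {0xec,0xd3,0xbe}
query mem[0x18]=0x44, mem[0x05]=0xec, mem[0x0d]=0xbe, mem[0x00]=0x3c, mem[0x16]=0xec

MEM[0x18,0x05,0x0d,0x00,0x16] = 44 ec be 3c ec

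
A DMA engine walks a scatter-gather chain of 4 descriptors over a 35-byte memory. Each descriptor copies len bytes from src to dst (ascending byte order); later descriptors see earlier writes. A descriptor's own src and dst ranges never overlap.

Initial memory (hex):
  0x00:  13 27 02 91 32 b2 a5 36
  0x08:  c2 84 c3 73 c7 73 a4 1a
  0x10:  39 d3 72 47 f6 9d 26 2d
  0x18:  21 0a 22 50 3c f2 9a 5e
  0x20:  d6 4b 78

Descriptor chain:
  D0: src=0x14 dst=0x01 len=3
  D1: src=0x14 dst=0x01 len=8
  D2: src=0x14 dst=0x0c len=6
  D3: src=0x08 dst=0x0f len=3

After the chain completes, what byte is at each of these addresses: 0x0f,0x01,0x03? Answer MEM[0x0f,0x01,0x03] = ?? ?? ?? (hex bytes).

MEM[0x0f,0x01,0x03] = 50 f6 26

#0 dst[0x01+3] := {0xf6,0x9d,0x26}
#1 dst[0x01+8] := {0xf6,0x9d,0x26,0x2d,0x21,0x0a,0x22,0x50}
#2 dst[0x0c+6] := {0xf6,0x9d,0x26,0x2d,0x21,0x0a}
#3 dst[0x0f+3] := {0x50,0x84,0xc3}
query mem[0x0f]=0x50, mem[0x01]=0xf6, mem[0x03]=0x26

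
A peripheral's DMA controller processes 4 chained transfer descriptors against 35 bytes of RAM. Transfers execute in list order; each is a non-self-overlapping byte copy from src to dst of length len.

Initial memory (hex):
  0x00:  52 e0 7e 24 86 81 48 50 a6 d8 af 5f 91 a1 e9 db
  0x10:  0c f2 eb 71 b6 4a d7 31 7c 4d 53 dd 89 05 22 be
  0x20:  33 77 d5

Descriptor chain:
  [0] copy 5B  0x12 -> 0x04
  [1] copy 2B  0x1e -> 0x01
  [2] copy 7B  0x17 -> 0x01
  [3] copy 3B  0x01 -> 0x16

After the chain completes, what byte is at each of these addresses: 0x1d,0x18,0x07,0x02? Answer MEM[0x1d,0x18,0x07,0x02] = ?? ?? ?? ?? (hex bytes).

#0 dst[0x04+5] := {0xeb,0x71,0xb6,0x4a,0xd7}
#1 dst[0x01+2] := {0x22,0xbe}
#2 dst[0x01+7] := {0x31,0x7c,0x4d,0x53,0xdd,0x89,0x05}
#3 dst[0x16+3] := {0x31,0x7c,0x4d}
query mem[0x1d]=0x05, mem[0x18]=0x4d, mem[0x07]=0x05, mem[0x02]=0x7c

MEM[0x1d,0x18,0x07,0x02] = 05 4d 05 7c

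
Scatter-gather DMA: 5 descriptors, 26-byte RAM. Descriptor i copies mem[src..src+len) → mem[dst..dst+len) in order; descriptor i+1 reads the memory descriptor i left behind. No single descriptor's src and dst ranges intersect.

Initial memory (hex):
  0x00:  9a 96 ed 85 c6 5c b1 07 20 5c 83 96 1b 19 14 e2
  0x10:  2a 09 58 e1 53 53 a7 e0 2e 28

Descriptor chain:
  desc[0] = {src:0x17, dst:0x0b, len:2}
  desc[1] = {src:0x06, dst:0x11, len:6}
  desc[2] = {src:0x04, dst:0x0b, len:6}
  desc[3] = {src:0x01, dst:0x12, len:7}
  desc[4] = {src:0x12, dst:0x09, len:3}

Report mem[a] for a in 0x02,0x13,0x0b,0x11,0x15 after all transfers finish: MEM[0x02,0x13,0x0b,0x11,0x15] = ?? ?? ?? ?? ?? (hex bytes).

MEM[0x02,0x13,0x0b,0x11,0x15] = ed ed 85 b1 c6

#0 dst[0x0b+2] := {0xe0,0x2e}
#1 dst[0x11+6] := {0xb1,0x07,0x20,0x5c,0x83,0xe0}
#2 dst[0x0b+6] := {0xc6,0x5c,0xb1,0x07,0x20,0x5c}
#3 dst[0x12+7] := {0x96,0xed,0x85,0xc6,0x5c,0xb1,0x07}
#4 dst[0x09+3] := {0x96,0xed,0x85}
query mem[0x02]=0xed, mem[0x13]=0xed, mem[0x0b]=0x85, mem[0x11]=0xb1, mem[0x15]=0xc6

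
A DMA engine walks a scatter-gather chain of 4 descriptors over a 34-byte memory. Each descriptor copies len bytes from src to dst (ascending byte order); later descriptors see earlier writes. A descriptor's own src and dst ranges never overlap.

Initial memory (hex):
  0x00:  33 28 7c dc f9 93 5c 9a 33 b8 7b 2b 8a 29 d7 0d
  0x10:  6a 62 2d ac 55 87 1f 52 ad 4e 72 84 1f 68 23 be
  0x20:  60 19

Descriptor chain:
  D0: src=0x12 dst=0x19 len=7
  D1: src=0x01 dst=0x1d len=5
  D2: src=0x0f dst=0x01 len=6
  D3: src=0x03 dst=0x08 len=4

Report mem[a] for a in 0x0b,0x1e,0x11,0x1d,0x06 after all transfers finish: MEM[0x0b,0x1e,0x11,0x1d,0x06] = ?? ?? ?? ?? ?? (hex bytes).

MEM[0x0b,0x1e,0x11,0x1d,0x06] = 55 7c 62 28 55

D0: mem[0x19..0x1f] <- [2d ac 55 87 1f 52 ad]
D1: mem[0x1d..0x21] <- [28 7c dc f9 93]
D2: mem[0x01..0x06] <- [0d 6a 62 2d ac 55]
D3: mem[0x08..0x0b] <- [62 2d ac 55]
query mem[0x0b]=0x55, mem[0x1e]=0x7c, mem[0x11]=0x62, mem[0x1d]=0x28, mem[0x06]=0x55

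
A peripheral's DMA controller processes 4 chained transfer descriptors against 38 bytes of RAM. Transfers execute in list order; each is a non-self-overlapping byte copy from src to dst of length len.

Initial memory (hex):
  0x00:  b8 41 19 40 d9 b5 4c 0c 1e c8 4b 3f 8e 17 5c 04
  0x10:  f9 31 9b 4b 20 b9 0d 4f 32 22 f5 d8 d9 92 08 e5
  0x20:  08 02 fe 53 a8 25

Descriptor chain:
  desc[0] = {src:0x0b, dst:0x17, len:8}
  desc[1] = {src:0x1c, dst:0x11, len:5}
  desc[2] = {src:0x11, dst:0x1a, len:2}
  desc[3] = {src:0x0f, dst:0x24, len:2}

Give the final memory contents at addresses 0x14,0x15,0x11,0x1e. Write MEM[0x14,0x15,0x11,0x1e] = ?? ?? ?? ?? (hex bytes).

#0 dst[0x17+8] := {0x3f,0x8e,0x17,0x5c,0x04,0xf9,0x31,0x9b}
#1 dst[0x11+5] := {0xf9,0x31,0x9b,0xe5,0x08}
#2 dst[0x1a+2] := {0xf9,0x31}
#3 dst[0x24+2] := {0x04,0xf9}
query mem[0x14]=0xe5, mem[0x15]=0x08, mem[0x11]=0xf9, mem[0x1e]=0x9b

MEM[0x14,0x15,0x11,0x1e] = e5 08 f9 9b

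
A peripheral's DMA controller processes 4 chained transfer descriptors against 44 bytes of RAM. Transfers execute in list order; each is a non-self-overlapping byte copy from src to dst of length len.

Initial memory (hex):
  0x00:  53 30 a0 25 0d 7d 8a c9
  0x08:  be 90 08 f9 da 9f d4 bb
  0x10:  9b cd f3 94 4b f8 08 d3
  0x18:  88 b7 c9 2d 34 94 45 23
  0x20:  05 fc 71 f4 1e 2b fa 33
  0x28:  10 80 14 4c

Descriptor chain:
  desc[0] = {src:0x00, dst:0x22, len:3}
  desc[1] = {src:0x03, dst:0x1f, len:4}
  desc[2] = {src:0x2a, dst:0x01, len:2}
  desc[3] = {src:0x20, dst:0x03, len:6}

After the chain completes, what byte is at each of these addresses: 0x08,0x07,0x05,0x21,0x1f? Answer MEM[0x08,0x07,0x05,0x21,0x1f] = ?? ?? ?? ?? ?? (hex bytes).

#0 dst[0x22+3] := {0x53,0x30,0xa0}
#1 dst[0x1f+4] := {0x25,0x0d,0x7d,0x8a}
#2 dst[0x01+2] := {0x14,0x4c}
#3 dst[0x03+6] := {0x0d,0x7d,0x8a,0x30,0xa0,0x2b}
query mem[0x08]=0x2b, mem[0x07]=0xa0, mem[0x05]=0x8a, mem[0x21]=0x7d, mem[0x1f]=0x25

MEM[0x08,0x07,0x05,0x21,0x1f] = 2b a0 8a 7d 25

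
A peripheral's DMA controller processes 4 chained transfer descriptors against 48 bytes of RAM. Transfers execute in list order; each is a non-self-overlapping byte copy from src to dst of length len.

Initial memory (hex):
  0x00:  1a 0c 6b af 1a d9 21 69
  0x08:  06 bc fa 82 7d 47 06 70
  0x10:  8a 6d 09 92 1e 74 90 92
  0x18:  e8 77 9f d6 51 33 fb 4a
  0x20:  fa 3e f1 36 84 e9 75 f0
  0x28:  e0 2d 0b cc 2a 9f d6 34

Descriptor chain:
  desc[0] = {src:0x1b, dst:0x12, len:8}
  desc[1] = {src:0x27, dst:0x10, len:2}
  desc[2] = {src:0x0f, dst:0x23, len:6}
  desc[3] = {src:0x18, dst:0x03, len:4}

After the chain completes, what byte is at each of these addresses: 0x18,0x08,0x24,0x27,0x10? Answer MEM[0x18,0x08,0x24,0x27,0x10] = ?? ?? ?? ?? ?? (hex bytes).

D0: mem[0x12..0x19] <- [d6 51 33 fb 4a fa 3e f1]
D1: mem[0x10..0x11] <- [f0 e0]
D2: mem[0x23..0x28] <- [70 f0 e0 d6 51 33]
D3: mem[0x03..0x06] <- [3e f1 9f d6]
query mem[0x18]=0x3e, mem[0x08]=0x06, mem[0x24]=0xf0, mem[0x27]=0x51, mem[0x10]=0xf0

MEM[0x18,0x08,0x24,0x27,0x10] = 3e 06 f0 51 f0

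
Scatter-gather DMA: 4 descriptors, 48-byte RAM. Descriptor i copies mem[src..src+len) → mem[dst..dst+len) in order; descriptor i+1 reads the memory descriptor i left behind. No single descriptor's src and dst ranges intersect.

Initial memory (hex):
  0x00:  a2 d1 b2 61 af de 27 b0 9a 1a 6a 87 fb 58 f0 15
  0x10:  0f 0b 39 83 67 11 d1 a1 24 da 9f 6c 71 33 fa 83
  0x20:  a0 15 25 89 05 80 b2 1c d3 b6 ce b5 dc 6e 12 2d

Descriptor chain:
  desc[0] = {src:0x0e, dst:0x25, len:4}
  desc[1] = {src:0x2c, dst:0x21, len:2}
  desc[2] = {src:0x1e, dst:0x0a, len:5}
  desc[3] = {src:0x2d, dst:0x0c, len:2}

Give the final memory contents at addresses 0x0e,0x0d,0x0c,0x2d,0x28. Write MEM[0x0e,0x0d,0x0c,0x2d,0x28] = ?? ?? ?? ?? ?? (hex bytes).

MEM[0x0e,0x0d,0x0c,0x2d,0x28] = 6e 12 6e 6e 0b

D0: mem[0x25..0x28] <- [f0 15 0f 0b]
D1: mem[0x21..0x22] <- [dc 6e]
D2: mem[0x0a..0x0e] <- [fa 83 a0 dc 6e]
D3: mem[0x0c..0x0d] <- [6e 12]
query mem[0x0e]=0x6e, mem[0x0d]=0x12, mem[0x0c]=0x6e, mem[0x2d]=0x6e, mem[0x28]=0x0b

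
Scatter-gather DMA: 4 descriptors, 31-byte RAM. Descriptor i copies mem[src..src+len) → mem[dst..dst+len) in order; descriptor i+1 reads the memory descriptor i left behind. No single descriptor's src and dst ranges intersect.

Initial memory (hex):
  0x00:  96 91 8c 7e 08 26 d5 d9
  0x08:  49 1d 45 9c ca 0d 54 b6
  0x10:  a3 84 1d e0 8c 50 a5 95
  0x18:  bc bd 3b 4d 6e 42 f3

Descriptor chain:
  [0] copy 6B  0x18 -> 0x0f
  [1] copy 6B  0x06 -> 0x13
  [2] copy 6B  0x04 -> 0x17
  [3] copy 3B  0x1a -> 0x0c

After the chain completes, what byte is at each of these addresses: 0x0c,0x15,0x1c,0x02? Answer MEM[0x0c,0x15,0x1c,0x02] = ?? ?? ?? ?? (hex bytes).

MEM[0x0c,0x15,0x1c,0x02] = d9 49 1d 8c

  after D0: wrote 6B at 0x0f = bcbd3b4d6e42
  after D1: wrote 6B at 0x13 = d5d9491d459c
  after D2: wrote 6B at 0x17 = 0826d5d9491d
  after D3: wrote 3B at 0x0c = d9491d
query mem[0x0c]=0xd9, mem[0x15]=0x49, mem[0x1c]=0x1d, mem[0x02]=0x8c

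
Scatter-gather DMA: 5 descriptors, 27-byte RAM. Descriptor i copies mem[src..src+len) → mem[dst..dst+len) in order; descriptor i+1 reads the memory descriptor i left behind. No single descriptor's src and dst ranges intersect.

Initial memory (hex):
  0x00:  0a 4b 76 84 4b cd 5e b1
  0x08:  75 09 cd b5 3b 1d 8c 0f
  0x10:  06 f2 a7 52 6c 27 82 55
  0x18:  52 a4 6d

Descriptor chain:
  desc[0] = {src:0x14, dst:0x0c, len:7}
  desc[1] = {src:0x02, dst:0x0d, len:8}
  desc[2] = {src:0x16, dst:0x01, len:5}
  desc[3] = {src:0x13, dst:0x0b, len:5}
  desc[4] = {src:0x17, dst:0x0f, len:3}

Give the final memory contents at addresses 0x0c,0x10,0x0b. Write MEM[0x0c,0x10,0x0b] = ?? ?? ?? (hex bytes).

MEM[0x0c,0x10,0x0b] = 09 52 75

[0] 0x14->0x0c len=7 : 6c 27 82 55 52 a4 6d
[1] 0x02->0x0d len=8 : 76 84 4b cd 5e b1 75 09
[2] 0x16->0x01 len=5 : 82 55 52 a4 6d
[3] 0x13->0x0b len=5 : 75 09 27 82 55
[4] 0x17->0x0f len=3 : 55 52 a4
query mem[0x0c]=0x09, mem[0x10]=0x52, mem[0x0b]=0x75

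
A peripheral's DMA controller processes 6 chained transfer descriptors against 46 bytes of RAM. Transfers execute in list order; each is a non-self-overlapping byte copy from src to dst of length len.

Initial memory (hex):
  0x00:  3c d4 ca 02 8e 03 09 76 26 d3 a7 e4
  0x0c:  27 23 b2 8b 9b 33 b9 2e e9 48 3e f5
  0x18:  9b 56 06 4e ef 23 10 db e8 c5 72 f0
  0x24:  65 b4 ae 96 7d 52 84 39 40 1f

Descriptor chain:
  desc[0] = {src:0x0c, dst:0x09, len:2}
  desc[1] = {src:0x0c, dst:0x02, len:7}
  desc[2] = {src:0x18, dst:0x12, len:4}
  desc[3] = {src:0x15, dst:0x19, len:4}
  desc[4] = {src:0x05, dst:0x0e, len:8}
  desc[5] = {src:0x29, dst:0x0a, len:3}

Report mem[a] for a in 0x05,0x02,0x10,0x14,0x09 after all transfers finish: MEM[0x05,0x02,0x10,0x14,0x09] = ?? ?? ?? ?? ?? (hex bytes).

  after D0: wrote 2B at 0x09 = 2723
  after D1: wrote 7B at 0x02 = 2723b28b9b33b9
  after D2: wrote 4B at 0x12 = 9b56064e
  after D3: wrote 4B at 0x19 = 4e3ef59b
  after D4: wrote 8B at 0x0e = 8b9b33b92723e427
  after D5: wrote 3B at 0x0a = 528439
query mem[0x05]=0x8b, mem[0x02]=0x27, mem[0x10]=0x33, mem[0x14]=0xe4, mem[0x09]=0x27

MEM[0x05,0x02,0x10,0x14,0x09] = 8b 27 33 e4 27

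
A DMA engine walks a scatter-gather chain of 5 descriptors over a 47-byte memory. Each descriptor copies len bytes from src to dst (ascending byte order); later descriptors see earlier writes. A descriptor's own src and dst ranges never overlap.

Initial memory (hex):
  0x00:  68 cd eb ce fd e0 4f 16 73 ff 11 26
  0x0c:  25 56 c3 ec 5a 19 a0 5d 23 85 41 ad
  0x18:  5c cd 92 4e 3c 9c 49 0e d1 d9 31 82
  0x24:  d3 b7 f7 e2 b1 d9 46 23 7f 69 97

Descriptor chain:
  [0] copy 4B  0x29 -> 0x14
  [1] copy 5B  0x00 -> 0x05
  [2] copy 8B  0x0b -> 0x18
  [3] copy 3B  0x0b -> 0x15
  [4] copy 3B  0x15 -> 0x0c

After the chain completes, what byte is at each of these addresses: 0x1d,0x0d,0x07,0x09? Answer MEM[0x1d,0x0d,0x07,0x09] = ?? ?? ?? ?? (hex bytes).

  after D0: wrote 4B at 0x14 = d946237f
  after D1: wrote 5B at 0x05 = 68cdebcefd
  after D2: wrote 8B at 0x18 = 262556c3ec5a19a0
  after D3: wrote 3B at 0x15 = 262556
  after D4: wrote 3B at 0x0c = 262556
query mem[0x1d]=0x5a, mem[0x0d]=0x25, mem[0x07]=0xeb, mem[0x09]=0xfd

MEM[0x1d,0x0d,0x07,0x09] = 5a 25 eb fd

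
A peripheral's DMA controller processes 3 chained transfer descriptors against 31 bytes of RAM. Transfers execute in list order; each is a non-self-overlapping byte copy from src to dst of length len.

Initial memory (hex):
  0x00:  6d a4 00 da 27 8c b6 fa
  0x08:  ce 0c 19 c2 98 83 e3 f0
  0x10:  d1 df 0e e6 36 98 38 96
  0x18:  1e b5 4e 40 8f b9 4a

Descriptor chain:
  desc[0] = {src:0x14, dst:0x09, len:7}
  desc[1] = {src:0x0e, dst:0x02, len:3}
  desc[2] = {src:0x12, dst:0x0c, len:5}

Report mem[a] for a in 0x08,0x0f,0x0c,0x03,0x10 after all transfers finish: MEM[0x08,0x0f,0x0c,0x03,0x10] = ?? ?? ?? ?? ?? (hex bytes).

D0: mem[0x09..0x0f] <- [36 98 38 96 1e b5 4e]
D1: mem[0x02..0x04] <- [b5 4e d1]
D2: mem[0x0c..0x10] <- [0e e6 36 98 38]
query mem[0x08]=0xce, mem[0x0f]=0x98, mem[0x0c]=0x0e, mem[0x03]=0x4e, mem[0x10]=0x38

MEM[0x08,0x0f,0x0c,0x03,0x10] = ce 98 0e 4e 38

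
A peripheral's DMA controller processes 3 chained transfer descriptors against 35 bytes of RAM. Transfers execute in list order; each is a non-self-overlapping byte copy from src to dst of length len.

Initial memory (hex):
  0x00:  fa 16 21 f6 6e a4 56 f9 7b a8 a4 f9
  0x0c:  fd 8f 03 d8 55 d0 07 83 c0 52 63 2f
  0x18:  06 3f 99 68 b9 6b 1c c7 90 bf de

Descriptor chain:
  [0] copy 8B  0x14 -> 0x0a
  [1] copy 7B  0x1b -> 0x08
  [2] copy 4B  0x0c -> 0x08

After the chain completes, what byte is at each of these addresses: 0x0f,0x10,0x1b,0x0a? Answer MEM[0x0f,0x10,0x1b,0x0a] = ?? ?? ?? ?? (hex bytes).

[0] 0x14->0x0a len=8 : c0 52 63 2f 06 3f 99 68
[1] 0x1b->0x08 len=7 : 68 b9 6b 1c c7 90 bf
[2] 0x0c->0x08 len=4 : c7 90 bf 3f
query mem[0x0f]=0x3f, mem[0x10]=0x99, mem[0x1b]=0x68, mem[0x0a]=0xbf

MEM[0x0f,0x10,0x1b,0x0a] = 3f 99 68 bf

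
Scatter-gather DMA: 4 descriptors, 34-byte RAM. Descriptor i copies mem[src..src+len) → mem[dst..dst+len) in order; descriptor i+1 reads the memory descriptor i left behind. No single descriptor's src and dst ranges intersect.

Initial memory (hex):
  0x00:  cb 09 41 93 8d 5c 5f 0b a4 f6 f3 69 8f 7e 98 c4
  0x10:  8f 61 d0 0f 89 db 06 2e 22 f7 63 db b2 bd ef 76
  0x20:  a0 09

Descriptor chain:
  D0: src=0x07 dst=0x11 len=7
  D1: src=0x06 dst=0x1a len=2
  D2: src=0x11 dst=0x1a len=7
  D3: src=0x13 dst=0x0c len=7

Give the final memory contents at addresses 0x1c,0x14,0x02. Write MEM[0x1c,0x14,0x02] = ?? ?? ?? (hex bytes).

  after D0: wrote 7B at 0x11 = 0ba4f6f3698f7e
  after D1: wrote 2B at 0x1a = 5f0b
  after D2: wrote 7B at 0x1a = 0ba4f6f3698f7e
  after D3: wrote 7B at 0x0c = f6f3698f7e22f7
query mem[0x1c]=0xf6, mem[0x14]=0xf3, mem[0x02]=0x41

MEM[0x1c,0x14,0x02] = f6 f3 41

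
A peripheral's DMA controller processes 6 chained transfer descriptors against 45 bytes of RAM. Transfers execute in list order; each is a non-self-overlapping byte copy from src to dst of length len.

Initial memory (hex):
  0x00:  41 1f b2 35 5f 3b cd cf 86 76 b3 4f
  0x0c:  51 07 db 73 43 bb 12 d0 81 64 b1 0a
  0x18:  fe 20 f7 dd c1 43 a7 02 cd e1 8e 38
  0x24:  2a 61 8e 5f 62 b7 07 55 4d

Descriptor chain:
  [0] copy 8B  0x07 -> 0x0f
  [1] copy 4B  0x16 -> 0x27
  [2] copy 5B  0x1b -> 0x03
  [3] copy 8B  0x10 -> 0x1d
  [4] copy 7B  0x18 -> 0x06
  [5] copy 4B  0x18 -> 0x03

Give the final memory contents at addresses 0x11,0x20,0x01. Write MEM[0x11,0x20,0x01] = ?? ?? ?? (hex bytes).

MEM[0x11,0x20,0x01] = 76 4f 1f

  after D0: wrote 8B at 0x0f = cf8676b34f5107db
  after D1: wrote 4B at 0x27 = db0afe20
  after D2: wrote 5B at 0x03 = ddc143a702
  after D3: wrote 8B at 0x1d = 8676b34f5107db0a
  after D4: wrote 7B at 0x06 = fe20f7ddc18676
  after D5: wrote 4B at 0x03 = fe20f7dd
query mem[0x11]=0x76, mem[0x20]=0x4f, mem[0x01]=0x1f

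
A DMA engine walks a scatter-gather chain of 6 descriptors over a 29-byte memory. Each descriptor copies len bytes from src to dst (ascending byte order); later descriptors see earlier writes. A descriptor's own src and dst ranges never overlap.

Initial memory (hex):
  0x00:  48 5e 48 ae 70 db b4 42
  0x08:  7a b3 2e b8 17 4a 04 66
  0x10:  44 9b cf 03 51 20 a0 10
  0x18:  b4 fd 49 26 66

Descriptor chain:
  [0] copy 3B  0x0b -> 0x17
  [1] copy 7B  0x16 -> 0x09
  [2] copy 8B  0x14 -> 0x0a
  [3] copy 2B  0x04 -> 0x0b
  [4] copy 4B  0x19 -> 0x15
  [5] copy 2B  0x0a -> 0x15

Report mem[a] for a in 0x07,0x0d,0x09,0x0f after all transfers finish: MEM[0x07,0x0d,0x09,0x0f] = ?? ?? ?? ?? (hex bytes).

[0] 0x0b->0x17 len=3 : b8 17 4a
[1] 0x16->0x09 len=7 : a0 b8 17 4a 49 26 66
[2] 0x14->0x0a len=8 : 51 20 a0 b8 17 4a 49 26
[3] 0x04->0x0b len=2 : 70 db
[4] 0x19->0x15 len=4 : 4a 49 26 66
[5] 0x0a->0x15 len=2 : 51 70
query mem[0x07]=0x42, mem[0x0d]=0xb8, mem[0x09]=0xa0, mem[0x0f]=0x4a

MEM[0x07,0x0d,0x09,0x0f] = 42 b8 a0 4a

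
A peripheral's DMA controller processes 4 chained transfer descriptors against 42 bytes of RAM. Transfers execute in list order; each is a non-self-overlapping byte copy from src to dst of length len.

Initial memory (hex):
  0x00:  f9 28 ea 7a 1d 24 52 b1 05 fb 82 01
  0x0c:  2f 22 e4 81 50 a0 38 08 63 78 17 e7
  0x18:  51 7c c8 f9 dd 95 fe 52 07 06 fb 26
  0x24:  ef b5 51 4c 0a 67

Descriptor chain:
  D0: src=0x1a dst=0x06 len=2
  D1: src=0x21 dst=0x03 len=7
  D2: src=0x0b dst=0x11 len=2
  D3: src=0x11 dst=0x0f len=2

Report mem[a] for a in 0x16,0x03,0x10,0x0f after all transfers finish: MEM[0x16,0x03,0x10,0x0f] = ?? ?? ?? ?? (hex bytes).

#0 dst[0x06+2] := {0xc8,0xf9}
#1 dst[0x03+7] := {0x06,0xfb,0x26,0xef,0xb5,0x51,0x4c}
#2 dst[0x11+2] := {0x01,0x2f}
#3 dst[0x0f+2] := {0x01,0x2f}
query mem[0x16]=0x17, mem[0x03]=0x06, mem[0x10]=0x2f, mem[0x0f]=0x01

MEM[0x16,0x03,0x10,0x0f] = 17 06 2f 01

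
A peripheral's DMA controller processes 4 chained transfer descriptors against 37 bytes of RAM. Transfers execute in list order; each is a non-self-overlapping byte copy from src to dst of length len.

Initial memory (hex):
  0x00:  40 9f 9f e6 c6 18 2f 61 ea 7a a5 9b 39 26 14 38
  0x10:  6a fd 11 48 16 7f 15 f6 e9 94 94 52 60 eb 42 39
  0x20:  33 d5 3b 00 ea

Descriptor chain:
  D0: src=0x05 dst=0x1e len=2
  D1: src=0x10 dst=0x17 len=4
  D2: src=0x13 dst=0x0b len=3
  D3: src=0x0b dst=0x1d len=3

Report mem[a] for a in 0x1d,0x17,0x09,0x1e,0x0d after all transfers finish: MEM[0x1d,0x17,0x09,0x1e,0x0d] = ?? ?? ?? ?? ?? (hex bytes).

[0] 0x05->0x1e len=2 : 18 2f
[1] 0x10->0x17 len=4 : 6a fd 11 48
[2] 0x13->0x0b len=3 : 48 16 7f
[3] 0x0b->0x1d len=3 : 48 16 7f
query mem[0x1d]=0x48, mem[0x17]=0x6a, mem[0x09]=0x7a, mem[0x1e]=0x16, mem[0x0d]=0x7f

MEM[0x1d,0x17,0x09,0x1e,0x0d] = 48 6a 7a 16 7f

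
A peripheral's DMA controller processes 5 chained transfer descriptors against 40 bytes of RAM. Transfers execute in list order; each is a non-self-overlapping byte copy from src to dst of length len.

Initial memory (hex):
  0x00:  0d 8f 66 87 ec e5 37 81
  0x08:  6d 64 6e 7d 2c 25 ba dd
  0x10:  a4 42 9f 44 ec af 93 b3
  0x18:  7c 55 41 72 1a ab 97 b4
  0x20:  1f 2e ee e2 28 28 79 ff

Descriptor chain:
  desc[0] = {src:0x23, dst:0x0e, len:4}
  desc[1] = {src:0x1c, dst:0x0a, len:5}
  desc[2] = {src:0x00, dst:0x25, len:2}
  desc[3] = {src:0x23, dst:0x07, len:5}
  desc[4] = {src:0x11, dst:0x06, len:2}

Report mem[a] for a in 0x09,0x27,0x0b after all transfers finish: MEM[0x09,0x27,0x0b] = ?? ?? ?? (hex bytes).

MEM[0x09,0x27,0x0b] = 0d ff ff

#0 dst[0x0e+4] := {0xe2,0x28,0x28,0x79}
#1 dst[0x0a+5] := {0x1a,0xab,0x97,0xb4,0x1f}
#2 dst[0x25+2] := {0x0d,0x8f}
#3 dst[0x07+5] := {0xe2,0x28,0x0d,0x8f,0xff}
#4 dst[0x06+2] := {0x79,0x9f}
query mem[0x09]=0x0d, mem[0x27]=0xff, mem[0x0b]=0xff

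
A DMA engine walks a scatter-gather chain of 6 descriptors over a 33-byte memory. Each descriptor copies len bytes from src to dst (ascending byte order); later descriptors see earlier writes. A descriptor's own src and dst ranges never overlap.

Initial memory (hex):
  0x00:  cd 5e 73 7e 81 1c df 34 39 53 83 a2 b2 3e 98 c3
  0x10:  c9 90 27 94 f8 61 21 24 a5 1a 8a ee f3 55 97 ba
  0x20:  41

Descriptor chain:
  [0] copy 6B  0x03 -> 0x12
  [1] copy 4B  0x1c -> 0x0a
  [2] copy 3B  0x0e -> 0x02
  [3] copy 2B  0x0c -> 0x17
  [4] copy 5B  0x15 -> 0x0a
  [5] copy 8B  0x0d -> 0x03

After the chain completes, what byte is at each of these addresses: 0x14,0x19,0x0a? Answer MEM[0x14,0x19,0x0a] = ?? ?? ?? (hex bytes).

MEM[0x14,0x19,0x0a] = 1c 1a 1c

D0: mem[0x12..0x17] <- [7e 81 1c df 34 39]
D1: mem[0x0a..0x0d] <- [f3 55 97 ba]
D2: mem[0x02..0x04] <- [98 c3 c9]
D3: mem[0x17..0x18] <- [97 ba]
D4: mem[0x0a..0x0e] <- [df 34 97 ba 1a]
D5: mem[0x03..0x0a] <- [ba 1a c3 c9 90 7e 81 1c]
query mem[0x14]=0x1c, mem[0x19]=0x1a, mem[0x0a]=0x1c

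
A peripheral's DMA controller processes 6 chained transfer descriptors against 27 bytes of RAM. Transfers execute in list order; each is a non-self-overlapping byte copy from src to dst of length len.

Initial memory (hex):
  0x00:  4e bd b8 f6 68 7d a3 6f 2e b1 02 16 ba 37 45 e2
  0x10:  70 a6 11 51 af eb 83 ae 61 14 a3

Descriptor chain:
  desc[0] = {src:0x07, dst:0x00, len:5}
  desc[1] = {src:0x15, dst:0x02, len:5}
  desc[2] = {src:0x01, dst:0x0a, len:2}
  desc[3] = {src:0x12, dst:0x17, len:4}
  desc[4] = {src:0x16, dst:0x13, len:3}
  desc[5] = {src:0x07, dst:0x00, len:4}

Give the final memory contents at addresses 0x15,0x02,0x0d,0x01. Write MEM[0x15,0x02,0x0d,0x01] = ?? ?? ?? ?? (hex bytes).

[0] 0x07->0x00 len=5 : 6f 2e b1 02 16
[1] 0x15->0x02 len=5 : eb 83 ae 61 14
[2] 0x01->0x0a len=2 : 2e eb
[3] 0x12->0x17 len=4 : 11 51 af eb
[4] 0x16->0x13 len=3 : 83 11 51
[5] 0x07->0x00 len=4 : 6f 2e b1 2e
query mem[0x15]=0x51, mem[0x02]=0xb1, mem[0x0d]=0x37, mem[0x01]=0x2e

MEM[0x15,0x02,0x0d,0x01] = 51 b1 37 2e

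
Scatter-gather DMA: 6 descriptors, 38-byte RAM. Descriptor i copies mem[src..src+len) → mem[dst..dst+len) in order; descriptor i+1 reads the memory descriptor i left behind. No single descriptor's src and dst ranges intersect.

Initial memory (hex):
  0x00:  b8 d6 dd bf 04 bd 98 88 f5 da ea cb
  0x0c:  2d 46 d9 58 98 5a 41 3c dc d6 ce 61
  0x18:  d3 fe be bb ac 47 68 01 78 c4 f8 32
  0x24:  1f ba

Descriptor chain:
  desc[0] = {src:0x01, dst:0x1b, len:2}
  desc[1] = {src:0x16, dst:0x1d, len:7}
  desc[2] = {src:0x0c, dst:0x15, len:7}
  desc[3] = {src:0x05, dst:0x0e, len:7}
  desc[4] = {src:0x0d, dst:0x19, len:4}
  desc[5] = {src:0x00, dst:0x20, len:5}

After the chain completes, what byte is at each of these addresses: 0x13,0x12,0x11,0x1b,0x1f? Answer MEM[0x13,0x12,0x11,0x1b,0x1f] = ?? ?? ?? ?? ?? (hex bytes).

MEM[0x13,0x12,0x11,0x1b,0x1f] = ea da f5 98 d3

[0] 0x01->0x1b len=2 : d6 dd
[1] 0x16->0x1d len=7 : ce 61 d3 fe be d6 dd
[2] 0x0c->0x15 len=7 : 2d 46 d9 58 98 5a 41
[3] 0x05->0x0e len=7 : bd 98 88 f5 da ea cb
[4] 0x0d->0x19 len=4 : 46 bd 98 88
[5] 0x00->0x20 len=5 : b8 d6 dd bf 04
query mem[0x13]=0xea, mem[0x12]=0xda, mem[0x11]=0xf5, mem[0x1b]=0x98, mem[0x1f]=0xd3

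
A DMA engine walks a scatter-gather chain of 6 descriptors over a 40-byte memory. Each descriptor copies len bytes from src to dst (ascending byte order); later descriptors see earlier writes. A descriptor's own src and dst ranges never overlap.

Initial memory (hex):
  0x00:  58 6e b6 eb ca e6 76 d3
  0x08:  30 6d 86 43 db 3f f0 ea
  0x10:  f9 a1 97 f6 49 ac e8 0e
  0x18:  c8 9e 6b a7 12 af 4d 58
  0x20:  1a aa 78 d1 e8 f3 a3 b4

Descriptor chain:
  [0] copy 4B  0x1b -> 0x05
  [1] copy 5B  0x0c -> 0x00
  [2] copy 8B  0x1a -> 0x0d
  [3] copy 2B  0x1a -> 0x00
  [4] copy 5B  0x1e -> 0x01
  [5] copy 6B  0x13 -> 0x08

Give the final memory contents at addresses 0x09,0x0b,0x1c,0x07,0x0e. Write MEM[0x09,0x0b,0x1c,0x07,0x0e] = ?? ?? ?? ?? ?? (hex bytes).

  after D0: wrote 4B at 0x05 = a712af4d
  after D1: wrote 5B at 0x00 = db3ff0eaf9
  after D2: wrote 8B at 0x0d = 6ba712af4d581aaa
  after D3: wrote 2B at 0x00 = 6ba7
  after D4: wrote 5B at 0x01 = 4d581aaa78
  after D5: wrote 6B at 0x08 = 1aaaace80ec8
query mem[0x09]=0xaa, mem[0x0b]=0xe8, mem[0x1c]=0x12, mem[0x07]=0xaf, mem[0x0e]=0xa7

MEM[0x09,0x0b,0x1c,0x07,0x0e] = aa e8 12 af a7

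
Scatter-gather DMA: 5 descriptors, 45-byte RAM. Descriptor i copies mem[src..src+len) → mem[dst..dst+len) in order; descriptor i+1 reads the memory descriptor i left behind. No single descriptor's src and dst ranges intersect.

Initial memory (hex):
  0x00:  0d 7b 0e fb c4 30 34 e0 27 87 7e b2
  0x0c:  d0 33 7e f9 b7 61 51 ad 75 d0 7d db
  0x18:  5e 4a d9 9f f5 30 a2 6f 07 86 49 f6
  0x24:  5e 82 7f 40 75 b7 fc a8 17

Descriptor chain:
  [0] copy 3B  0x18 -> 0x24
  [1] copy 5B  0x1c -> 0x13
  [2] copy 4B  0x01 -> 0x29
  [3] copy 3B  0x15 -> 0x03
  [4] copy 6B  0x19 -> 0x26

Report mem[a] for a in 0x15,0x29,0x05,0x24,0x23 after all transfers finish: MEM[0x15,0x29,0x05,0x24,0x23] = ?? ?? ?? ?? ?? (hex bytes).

D0: mem[0x24..0x26] <- [5e 4a d9]
D1: mem[0x13..0x17] <- [f5 30 a2 6f 07]
D2: mem[0x29..0x2c] <- [7b 0e fb c4]
D3: mem[0x03..0x05] <- [a2 6f 07]
D4: mem[0x26..0x2b] <- [4a d9 9f f5 30 a2]
query mem[0x15]=0xa2, mem[0x29]=0xf5, mem[0x05]=0x07, mem[0x24]=0x5e, mem[0x23]=0xf6

MEM[0x15,0x29,0x05,0x24,0x23] = a2 f5 07 5e f6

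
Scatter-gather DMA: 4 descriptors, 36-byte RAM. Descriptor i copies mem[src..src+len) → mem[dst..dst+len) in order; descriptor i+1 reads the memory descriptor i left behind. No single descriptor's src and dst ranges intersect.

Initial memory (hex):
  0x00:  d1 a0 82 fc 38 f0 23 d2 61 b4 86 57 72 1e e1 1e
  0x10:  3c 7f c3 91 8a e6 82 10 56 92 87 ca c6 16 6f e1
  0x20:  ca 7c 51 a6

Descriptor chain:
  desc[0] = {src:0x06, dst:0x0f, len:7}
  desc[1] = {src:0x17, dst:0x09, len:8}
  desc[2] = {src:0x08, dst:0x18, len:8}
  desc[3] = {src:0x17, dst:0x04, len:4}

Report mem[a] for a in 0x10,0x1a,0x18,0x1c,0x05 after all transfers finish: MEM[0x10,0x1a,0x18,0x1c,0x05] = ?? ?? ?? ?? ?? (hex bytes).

MEM[0x10,0x1a,0x18,0x1c,0x05] = 6f 56 61 87 61

#0 dst[0x0f+7] := {0x23,0xd2,0x61,0xb4,0x86,0x57,0x72}
#1 dst[0x09+8] := {0x10,0x56,0x92,0x87,0xca,0xc6,0x16,0x6f}
#2 dst[0x18+8] := {0x61,0x10,0x56,0x92,0x87,0xca,0xc6,0x16}
#3 dst[0x04+4] := {0x10,0x61,0x10,0x56}
query mem[0x10]=0x6f, mem[0x1a]=0x56, mem[0x18]=0x61, mem[0x1c]=0x87, mem[0x05]=0x61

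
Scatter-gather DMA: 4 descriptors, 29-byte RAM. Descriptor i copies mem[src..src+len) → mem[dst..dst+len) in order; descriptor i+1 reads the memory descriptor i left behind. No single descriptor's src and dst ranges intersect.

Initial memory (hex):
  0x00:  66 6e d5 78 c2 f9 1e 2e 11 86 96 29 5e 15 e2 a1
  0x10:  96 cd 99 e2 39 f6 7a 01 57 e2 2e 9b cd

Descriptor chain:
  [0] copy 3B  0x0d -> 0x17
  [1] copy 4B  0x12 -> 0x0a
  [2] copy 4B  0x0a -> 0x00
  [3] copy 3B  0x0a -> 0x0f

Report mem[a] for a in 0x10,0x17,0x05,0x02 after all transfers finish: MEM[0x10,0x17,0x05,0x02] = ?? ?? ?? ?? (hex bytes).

MEM[0x10,0x17,0x05,0x02] = e2 15 f9 39

D0: mem[0x17..0x19] <- [15 e2 a1]
D1: mem[0x0a..0x0d] <- [99 e2 39 f6]
D2: mem[0x00..0x03] <- [99 e2 39 f6]
D3: mem[0x0f..0x11] <- [99 e2 39]
query mem[0x10]=0xe2, mem[0x17]=0x15, mem[0x05]=0xf9, mem[0x02]=0x39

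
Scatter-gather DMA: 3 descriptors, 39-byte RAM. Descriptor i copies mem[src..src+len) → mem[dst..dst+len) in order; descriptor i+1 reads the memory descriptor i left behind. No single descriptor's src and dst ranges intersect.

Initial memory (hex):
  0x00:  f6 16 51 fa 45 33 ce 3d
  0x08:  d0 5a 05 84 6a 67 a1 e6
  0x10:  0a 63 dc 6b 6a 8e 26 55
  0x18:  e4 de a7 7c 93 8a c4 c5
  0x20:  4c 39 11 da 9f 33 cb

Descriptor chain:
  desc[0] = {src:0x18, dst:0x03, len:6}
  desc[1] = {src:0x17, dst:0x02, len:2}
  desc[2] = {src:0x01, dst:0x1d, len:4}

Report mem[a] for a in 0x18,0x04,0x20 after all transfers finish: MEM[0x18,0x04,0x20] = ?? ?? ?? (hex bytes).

  after D0: wrote 6B at 0x03 = e4dea77c938a
  after D1: wrote 2B at 0x02 = 55e4
  after D2: wrote 4B at 0x1d = 1655e4de
query mem[0x18]=0xe4, mem[0x04]=0xde, mem[0x20]=0xde

MEM[0x18,0x04,0x20] = e4 de de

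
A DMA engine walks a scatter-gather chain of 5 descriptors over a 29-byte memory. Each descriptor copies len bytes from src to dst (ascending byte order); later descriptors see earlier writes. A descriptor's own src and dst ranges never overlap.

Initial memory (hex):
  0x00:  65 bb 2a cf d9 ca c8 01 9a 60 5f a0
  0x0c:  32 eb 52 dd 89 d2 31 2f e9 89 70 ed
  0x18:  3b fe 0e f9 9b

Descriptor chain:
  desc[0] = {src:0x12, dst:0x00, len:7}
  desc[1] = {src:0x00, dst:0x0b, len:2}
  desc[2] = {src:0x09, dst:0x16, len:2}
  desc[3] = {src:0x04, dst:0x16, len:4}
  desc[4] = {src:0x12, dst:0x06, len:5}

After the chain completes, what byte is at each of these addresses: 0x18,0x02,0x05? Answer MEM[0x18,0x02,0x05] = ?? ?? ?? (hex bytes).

D0: mem[0x00..0x06] <- [31 2f e9 89 70 ed 3b]
D1: mem[0x0b..0x0c] <- [31 2f]
D2: mem[0x16..0x17] <- [60 5f]
D3: mem[0x16..0x19] <- [70 ed 3b 01]
D4: mem[0x06..0x0a] <- [31 2f e9 89 70]
query mem[0x18]=0x3b, mem[0x02]=0xe9, mem[0x05]=0xed

MEM[0x18,0x02,0x05] = 3b e9 ed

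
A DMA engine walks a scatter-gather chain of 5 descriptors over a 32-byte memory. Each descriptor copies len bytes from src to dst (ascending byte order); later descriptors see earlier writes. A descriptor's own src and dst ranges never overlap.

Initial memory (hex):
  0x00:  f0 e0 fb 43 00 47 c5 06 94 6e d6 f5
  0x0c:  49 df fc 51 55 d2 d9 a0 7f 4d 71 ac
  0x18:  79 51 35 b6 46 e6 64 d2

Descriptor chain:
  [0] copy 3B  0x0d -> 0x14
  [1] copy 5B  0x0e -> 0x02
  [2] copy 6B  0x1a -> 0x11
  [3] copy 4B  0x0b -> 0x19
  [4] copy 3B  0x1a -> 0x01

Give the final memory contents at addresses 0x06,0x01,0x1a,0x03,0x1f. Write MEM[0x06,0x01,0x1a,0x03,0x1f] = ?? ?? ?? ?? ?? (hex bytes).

[0] 0x0d->0x14 len=3 : df fc 51
[1] 0x0e->0x02 len=5 : fc 51 55 d2 d9
[2] 0x1a->0x11 len=6 : 35 b6 46 e6 64 d2
[3] 0x0b->0x19 len=4 : f5 49 df fc
[4] 0x1a->0x01 len=3 : 49 df fc
query mem[0x06]=0xd9, mem[0x01]=0x49, mem[0x1a]=0x49, mem[0x03]=0xfc, mem[0x1f]=0xd2

MEM[0x06,0x01,0x1a,0x03,0x1f] = d9 49 49 fc d2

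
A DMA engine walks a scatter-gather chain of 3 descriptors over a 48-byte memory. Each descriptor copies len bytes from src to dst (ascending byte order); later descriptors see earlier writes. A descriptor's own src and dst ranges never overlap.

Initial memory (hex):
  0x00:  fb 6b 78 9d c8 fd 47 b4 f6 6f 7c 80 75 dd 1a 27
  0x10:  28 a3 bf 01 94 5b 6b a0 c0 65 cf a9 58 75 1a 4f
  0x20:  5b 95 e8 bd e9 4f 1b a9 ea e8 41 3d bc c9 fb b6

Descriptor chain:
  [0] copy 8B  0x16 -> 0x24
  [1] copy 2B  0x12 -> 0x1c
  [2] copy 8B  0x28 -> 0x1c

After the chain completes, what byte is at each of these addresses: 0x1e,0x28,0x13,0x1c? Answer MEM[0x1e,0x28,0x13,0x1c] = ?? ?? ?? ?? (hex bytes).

[0] 0x16->0x24 len=8 : 6b a0 c0 65 cf a9 58 75
[1] 0x12->0x1c len=2 : bf 01
[2] 0x28->0x1c len=8 : cf a9 58 75 bc c9 fb b6
query mem[0x1e]=0x58, mem[0x28]=0xcf, mem[0x13]=0x01, mem[0x1c]=0xcf

MEM[0x1e,0x28,0x13,0x1c] = 58 cf 01 cf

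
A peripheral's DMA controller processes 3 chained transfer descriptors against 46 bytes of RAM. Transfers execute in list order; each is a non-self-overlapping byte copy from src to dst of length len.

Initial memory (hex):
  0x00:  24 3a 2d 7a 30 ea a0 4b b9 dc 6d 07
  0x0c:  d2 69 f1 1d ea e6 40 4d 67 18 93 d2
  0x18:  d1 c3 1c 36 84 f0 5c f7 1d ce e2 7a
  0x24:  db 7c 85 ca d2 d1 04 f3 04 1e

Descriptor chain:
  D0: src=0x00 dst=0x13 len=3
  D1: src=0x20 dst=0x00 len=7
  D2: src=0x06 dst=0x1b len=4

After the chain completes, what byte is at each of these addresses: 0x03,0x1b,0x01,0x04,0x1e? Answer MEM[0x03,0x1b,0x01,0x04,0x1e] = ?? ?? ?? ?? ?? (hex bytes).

MEM[0x03,0x1b,0x01,0x04,0x1e] = 7a 85 ce db dc

[0] 0x00->0x13 len=3 : 24 3a 2d
[1] 0x20->0x00 len=7 : 1d ce e2 7a db 7c 85
[2] 0x06->0x1b len=4 : 85 4b b9 dc
query mem[0x03]=0x7a, mem[0x1b]=0x85, mem[0x01]=0xce, mem[0x04]=0xdb, mem[0x1e]=0xdc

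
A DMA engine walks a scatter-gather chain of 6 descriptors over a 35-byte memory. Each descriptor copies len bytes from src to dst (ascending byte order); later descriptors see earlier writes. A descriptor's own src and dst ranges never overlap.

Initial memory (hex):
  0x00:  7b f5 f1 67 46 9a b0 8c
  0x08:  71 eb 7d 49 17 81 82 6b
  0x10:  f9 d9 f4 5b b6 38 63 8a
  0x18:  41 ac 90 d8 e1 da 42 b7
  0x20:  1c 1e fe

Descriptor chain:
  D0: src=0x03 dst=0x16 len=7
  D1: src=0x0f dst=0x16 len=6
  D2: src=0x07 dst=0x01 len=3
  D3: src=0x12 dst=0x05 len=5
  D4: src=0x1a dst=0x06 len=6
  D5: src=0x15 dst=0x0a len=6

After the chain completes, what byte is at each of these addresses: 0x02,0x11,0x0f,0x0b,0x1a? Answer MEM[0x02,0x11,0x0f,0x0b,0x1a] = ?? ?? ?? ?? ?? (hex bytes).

MEM[0x02,0x11,0x0f,0x0b,0x1a] = 71 d9 5b 6b 5b

D0: mem[0x16..0x1c] <- [67 46 9a b0 8c 71 eb]
D1: mem[0x16..0x1b] <- [6b f9 d9 f4 5b b6]
D2: mem[0x01..0x03] <- [8c 71 eb]
D3: mem[0x05..0x09] <- [f4 5b b6 38 6b]
D4: mem[0x06..0x0b] <- [5b b6 eb da 42 b7]
D5: mem[0x0a..0x0f] <- [38 6b f9 d9 f4 5b]
query mem[0x02]=0x71, mem[0x11]=0xd9, mem[0x0f]=0x5b, mem[0x0b]=0x6b, mem[0x1a]=0x5b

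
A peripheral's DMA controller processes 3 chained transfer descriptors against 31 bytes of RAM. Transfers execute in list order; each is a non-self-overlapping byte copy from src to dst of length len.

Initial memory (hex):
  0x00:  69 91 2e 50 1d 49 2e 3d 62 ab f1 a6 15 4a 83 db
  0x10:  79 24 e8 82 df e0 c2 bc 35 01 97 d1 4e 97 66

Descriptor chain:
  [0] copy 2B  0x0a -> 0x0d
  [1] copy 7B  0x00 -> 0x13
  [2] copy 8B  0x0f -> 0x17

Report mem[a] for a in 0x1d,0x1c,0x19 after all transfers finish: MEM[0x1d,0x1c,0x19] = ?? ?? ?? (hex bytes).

#0 dst[0x0d+2] := {0xf1,0xa6}
#1 dst[0x13+7] := {0x69,0x91,0x2e,0x50,0x1d,0x49,0x2e}
#2 dst[0x17+8] := {0xdb,0x79,0x24,0xe8,0x69,0x91,0x2e,0x50}
query mem[0x1d]=0x2e, mem[0x1c]=0x91, mem[0x19]=0x24

MEM[0x1d,0x1c,0x19] = 2e 91 24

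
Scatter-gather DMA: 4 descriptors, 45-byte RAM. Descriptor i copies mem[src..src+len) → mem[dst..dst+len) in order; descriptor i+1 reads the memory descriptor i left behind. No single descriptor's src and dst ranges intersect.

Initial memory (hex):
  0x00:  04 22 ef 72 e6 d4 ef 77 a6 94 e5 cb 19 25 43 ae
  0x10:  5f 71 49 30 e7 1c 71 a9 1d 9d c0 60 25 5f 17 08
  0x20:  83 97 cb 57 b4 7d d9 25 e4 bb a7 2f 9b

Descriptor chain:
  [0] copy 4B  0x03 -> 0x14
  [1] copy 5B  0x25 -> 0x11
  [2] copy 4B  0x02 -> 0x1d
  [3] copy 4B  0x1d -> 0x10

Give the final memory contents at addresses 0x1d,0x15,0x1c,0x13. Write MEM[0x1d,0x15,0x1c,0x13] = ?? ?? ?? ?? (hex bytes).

MEM[0x1d,0x15,0x1c,0x13] = ef bb 25 d4

#0 dst[0x14+4] := {0x72,0xe6,0xd4,0xef}
#1 dst[0x11+5] := {0x7d,0xd9,0x25,0xe4,0xbb}
#2 dst[0x1d+4] := {0xef,0x72,0xe6,0xd4}
#3 dst[0x10+4] := {0xef,0x72,0xe6,0xd4}
query mem[0x1d]=0xef, mem[0x15]=0xbb, mem[0x1c]=0x25, mem[0x13]=0xd4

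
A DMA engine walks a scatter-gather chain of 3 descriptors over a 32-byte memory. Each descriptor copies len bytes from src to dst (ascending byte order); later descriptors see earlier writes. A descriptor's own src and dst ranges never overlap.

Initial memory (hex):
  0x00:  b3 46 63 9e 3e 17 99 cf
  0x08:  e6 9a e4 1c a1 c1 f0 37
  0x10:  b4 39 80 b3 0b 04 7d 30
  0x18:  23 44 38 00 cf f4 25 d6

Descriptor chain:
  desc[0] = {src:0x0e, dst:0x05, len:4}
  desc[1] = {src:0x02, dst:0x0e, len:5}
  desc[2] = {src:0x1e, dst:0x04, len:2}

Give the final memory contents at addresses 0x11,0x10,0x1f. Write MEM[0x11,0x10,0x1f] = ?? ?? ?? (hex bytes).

[0] 0x0e->0x05 len=4 : f0 37 b4 39
[1] 0x02->0x0e len=5 : 63 9e 3e f0 37
[2] 0x1e->0x04 len=2 : 25 d6
query mem[0x11]=0xf0, mem[0x10]=0x3e, mem[0x1f]=0xd6

MEM[0x11,0x10,0x1f] = f0 3e d6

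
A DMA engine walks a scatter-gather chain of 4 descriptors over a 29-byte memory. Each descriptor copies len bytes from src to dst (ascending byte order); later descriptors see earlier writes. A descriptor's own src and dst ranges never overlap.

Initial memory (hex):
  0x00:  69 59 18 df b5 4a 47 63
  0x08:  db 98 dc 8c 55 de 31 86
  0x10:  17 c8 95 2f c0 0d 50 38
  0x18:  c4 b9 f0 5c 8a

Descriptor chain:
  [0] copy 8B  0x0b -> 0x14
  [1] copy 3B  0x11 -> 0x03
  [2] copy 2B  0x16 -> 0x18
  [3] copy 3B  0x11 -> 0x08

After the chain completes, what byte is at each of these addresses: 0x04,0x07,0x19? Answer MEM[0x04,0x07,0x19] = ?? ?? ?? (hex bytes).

[0] 0x0b->0x14 len=8 : 8c 55 de 31 86 17 c8 95
[1] 0x11->0x03 len=3 : c8 95 2f
[2] 0x16->0x18 len=2 : de 31
[3] 0x11->0x08 len=3 : c8 95 2f
query mem[0x04]=0x95, mem[0x07]=0x63, mem[0x19]=0x31

MEM[0x04,0x07,0x19] = 95 63 31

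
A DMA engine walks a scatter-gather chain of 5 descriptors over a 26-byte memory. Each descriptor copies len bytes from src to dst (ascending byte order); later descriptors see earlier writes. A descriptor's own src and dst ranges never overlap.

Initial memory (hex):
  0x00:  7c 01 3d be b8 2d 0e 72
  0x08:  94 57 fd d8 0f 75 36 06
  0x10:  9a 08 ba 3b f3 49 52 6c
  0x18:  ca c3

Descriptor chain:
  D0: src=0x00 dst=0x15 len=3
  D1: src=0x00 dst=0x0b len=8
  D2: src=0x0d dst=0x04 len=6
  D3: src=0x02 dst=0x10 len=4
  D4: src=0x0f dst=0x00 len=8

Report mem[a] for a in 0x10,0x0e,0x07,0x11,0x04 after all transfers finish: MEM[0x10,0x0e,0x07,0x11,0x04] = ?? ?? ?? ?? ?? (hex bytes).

MEM[0x10,0x0e,0x07,0x11,0x04] = 3d be 01 be be

D0: mem[0x15..0x17] <- [7c 01 3d]
D1: mem[0x0b..0x12] <- [7c 01 3d be b8 2d 0e 72]
D2: mem[0x04..0x09] <- [3d be b8 2d 0e 72]
D3: mem[0x10..0x13] <- [3d be 3d be]
D4: mem[0x00..0x07] <- [b8 3d be 3d be f3 7c 01]
query mem[0x10]=0x3d, mem[0x0e]=0xbe, mem[0x07]=0x01, mem[0x11]=0xbe, mem[0x04]=0xbe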